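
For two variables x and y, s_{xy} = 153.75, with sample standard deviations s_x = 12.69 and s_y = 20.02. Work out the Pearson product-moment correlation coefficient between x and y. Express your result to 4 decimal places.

0.6052

r = Cov(x,y) / (s_x · s_y) = 153.75 / (12.69 × 20.02)
  = 153.75 / 254.0538 ≈ 0.6052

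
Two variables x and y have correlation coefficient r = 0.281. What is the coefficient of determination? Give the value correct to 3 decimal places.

r² = (0.281)² = 0.079

0.079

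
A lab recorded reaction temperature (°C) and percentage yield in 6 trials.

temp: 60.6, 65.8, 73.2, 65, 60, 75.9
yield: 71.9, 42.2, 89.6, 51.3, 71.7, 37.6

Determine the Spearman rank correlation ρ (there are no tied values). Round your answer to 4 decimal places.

-0.3714

Rank temp: 2, 4, 5, 3, 1, 6
Rank yield: 5, 2, 6, 3, 4, 1
d = rank(temp) − rank(yield): -3, 2, -1, 0, -3, 5; Σd² = 48
ρ = 1 − 6Σd² / [n(n²−1)] = 1 − 6×48 / (6×35) = 1 − 288/210 ≈ -0.3714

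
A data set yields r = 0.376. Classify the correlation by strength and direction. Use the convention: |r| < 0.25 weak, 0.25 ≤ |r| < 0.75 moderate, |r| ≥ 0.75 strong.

r = 0.376 > 0 so the relationship is positive.
|r| = 0.376, which falls in the moderate range.

moderate positive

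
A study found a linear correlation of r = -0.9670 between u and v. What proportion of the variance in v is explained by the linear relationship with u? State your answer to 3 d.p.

r² = (-0.9670)² = 0.935

0.935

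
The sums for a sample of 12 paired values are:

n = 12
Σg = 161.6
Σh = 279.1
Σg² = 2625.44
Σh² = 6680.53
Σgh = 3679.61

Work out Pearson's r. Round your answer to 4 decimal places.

r = (nΣgh − ΣgΣh) / √[(nΣg² − (Σg)²)(nΣh² − (Σh)²)]
Numerator: 12×3679.61 − 161.6×279.1 = -947.24
Denominator: √[(31505.28 − 26114.56)(80166.36 − 77896.81)] = √[5390.72 × 2269.55] = 3497.7862
r = -947.24 / 3497.7862 ≈ -0.2708

-0.2708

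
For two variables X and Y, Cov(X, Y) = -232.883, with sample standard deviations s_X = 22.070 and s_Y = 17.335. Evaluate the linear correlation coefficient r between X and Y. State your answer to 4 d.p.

-0.6087

r = Cov(X,Y) / (s_X · s_Y) = -232.883 / (22.070 × 17.335)
  = -232.883 / 382.5835 ≈ -0.6087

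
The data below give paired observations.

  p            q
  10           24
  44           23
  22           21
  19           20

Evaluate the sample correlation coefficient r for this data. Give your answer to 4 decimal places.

0.0506

n = 4, Σp = 95, Σq = 88, Σp² = 2881, Σq² = 1946, Σpq = 2094
nΣpq − ΣpΣq = 8376 − 8360 = 16
nΣp² − (Σp)² = 11524 − 9025 = 2499; nΣq² − (Σq)² = 7784 − 7744 = 40
r = 16 / √(2499 × 40) = 16 / 316.1645 ≈ 0.0506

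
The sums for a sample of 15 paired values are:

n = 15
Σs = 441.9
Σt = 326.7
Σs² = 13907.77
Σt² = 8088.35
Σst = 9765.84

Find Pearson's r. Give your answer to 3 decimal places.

0.152

r = (nΣst − ΣsΣt) / √[(nΣs² − (Σs)²)(nΣt² − (Σt)²)]
Numerator: 15×9765.84 − 441.9×326.7 = 2118.87
Denominator: √[(208616.55 − 195275.61)(121325.25 − 106732.89)] = √[13340.94 × 14592.36] = 13952.6270
r = 2118.87 / 13952.6270 ≈ 0.152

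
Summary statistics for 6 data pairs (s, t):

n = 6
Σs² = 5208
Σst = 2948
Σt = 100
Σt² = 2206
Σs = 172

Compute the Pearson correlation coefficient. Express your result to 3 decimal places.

0.210

r = (nΣst − ΣsΣt) / √[(nΣs² − (Σs)²)(nΣt² − (Σt)²)]
Numerator: 6×2948 − 172×100 = 488
Denominator: √[(31248 − 29584)(13236 − 10000)] = √[1664 × 3236] = 2320.4965
r = 488 / 2320.4965 ≈ 0.210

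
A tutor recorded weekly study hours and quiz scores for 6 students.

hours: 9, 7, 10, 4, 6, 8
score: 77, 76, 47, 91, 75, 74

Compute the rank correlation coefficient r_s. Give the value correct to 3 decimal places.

-0.600

Rank hours: 5, 3, 6, 1, 2, 4
Rank score: 5, 4, 1, 6, 3, 2
d = rank(hours) − rank(score): 0, -1, 5, -5, -1, 2; Σd² = 56
ρ = 1 − 6Σd² / [n(n²−1)] = 1 − 6×56 / (6×35) = 1 − 336/210 ≈ -0.600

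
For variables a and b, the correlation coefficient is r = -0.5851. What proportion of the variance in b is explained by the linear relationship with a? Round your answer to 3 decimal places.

0.342

r² = (-0.5851)² = 0.342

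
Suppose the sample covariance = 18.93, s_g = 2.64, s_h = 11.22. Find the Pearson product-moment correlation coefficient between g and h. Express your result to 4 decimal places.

r = Cov(g,h) / (s_g · s_h) = 18.93 / (2.64 × 11.22)
  = 18.93 / 29.6208 ≈ 0.6391

0.6391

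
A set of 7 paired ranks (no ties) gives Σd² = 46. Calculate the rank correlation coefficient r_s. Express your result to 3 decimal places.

0.179

ρ = 1 − 6Σd² / [n(n²−1)] = 1 − 6×46 / (7×48)
  = 1 − 276/336 = 1 − 0.8214 ≈ 0.179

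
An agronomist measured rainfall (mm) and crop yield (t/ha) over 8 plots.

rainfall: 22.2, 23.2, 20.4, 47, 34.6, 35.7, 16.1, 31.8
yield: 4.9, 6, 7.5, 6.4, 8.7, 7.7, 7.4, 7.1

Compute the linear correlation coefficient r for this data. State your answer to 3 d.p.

n = 8, Σx = 231, Σy = 55.7, Σx² = 7398.34, Σy² = 397.37, Σxy = 1622.61
nΣxy − ΣxΣy = 12980.88 − 12866.7 = 114.18
nΣx² − (Σx)² = 59186.72 − 53361 = 5825.72; nΣy² − (Σy)² = 3178.96 − 3102.49 = 76.47
r = 114.18 / √(5825.72 × 76.47) = 114.18 / 667.4525 ≈ 0.171

0.171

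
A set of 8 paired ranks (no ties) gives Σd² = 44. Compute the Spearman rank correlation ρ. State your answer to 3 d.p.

0.476

ρ = 1 − 6Σd² / [n(n²−1)] = 1 − 6×44 / (8×63)
  = 1 − 264/504 = 1 − 0.5238 ≈ 0.476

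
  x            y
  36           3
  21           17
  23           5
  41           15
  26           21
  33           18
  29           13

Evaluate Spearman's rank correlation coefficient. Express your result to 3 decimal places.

Rank x: 6, 1, 2, 7, 3, 5, 4
Rank y: 1, 5, 2, 4, 7, 6, 3
d = rank(x) − rank(y): 5, -4, 0, 3, -4, -1, 1; Σd² = 68
ρ = 1 − 6Σd² / [n(n²−1)] = 1 − 6×68 / (7×48) = 1 − 408/336 ≈ -0.214

-0.214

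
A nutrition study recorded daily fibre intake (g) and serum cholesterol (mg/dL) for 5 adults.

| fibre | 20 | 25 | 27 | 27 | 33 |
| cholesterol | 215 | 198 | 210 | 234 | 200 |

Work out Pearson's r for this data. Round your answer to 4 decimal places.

n = 5, Σx = 132, Σy = 1057, Σx² = 3572, Σy² = 224285, Σxy = 27838
nΣxy − ΣxΣy = 139190 − 139524 = -334
nΣx² − (Σx)² = 17860 − 17424 = 436; nΣy² − (Σy)² = 1121425 − 1117249 = 4176
r = -334 / √(436 × 4176) = -334 / 1349.3465 ≈ -0.2475

-0.2475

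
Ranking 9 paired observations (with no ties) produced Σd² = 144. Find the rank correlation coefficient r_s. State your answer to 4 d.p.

ρ = 1 − 6Σd² / [n(n²−1)] = 1 − 6×144 / (9×80)
  = 1 − 864/720 = 1 − 1.20000 ≈ -0.2000

-0.2000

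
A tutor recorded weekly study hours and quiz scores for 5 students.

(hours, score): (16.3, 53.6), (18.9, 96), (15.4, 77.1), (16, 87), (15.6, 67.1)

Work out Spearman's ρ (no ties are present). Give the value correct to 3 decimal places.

0.300

Rank hours: 4, 5, 1, 3, 2
Rank score: 1, 5, 3, 4, 2
d = rank(hours) − rank(score): 3, 0, -2, -1, 0; Σd² = 14
ρ = 1 − 6Σd² / [n(n²−1)] = 1 − 6×14 / (5×24) = 1 − 84/120 ≈ 0.300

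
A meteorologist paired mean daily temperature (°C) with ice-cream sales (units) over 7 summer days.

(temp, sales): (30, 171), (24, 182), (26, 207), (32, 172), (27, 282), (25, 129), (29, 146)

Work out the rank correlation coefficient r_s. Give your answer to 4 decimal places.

-0.1071

Rank temp: 6, 1, 3, 7, 4, 2, 5
Rank sales: 3, 5, 6, 4, 7, 1, 2
d = rank(temp) − rank(sales): 3, -4, -3, 3, -3, 1, 3; Σd² = 62
ρ = 1 − 6Σd² / [n(n²−1)] = 1 − 6×62 / (7×48) = 1 − 372/336 ≈ -0.1071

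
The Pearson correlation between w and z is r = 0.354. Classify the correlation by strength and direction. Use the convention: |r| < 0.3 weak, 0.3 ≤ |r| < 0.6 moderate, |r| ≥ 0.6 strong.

r = 0.354 > 0 so the relationship is positive.
|r| = 0.354, which falls in the moderate range.

moderate positive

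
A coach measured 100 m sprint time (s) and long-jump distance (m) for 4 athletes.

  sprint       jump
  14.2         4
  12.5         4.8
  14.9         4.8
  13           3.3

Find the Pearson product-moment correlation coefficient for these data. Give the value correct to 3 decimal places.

0.225

n = 4, Σx = 54.6, Σy = 16.9, Σx² = 748.9, Σy² = 72.97, Σxy = 231.22
nΣxy − ΣxΣy = 924.88 − 922.74 = 2.14
nΣx² − (Σx)² = 2995.6 − 2981.16 = 14.44; nΣy² − (Σy)² = 291.88 − 285.61 = 6.27
r = 2.14 / √(14.44 × 6.27) = 2.14 / 9.5152 ≈ 0.225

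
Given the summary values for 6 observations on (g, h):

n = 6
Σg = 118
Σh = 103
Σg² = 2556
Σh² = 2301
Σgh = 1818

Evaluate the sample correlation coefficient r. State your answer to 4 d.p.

-0.5864

r = (nΣgh − ΣgΣh) / √[(nΣg² − (Σg)²)(nΣh² − (Σh)²)]
Numerator: 6×1818 − 118×103 = -1246
Denominator: √[(15336 − 13924)(13806 − 10609)] = √[1412 × 3197] = 2124.6562
r = -1246 / 2124.6562 ≈ -0.5864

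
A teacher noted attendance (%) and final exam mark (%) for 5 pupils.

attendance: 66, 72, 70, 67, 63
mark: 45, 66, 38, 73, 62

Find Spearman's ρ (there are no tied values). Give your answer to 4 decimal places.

0.1000

Rank attendance: 2, 5, 4, 3, 1
Rank mark: 2, 4, 1, 5, 3
d = rank(attendance) − rank(mark): 0, 1, 3, -2, -2; Σd² = 18
ρ = 1 − 6Σd² / [n(n²−1)] = 1 − 6×18 / (5×24) = 1 − 108/120 ≈ 0.1000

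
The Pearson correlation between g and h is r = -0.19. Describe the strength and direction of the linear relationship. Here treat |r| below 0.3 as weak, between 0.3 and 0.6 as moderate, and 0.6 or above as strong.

r = -0.19 < 0 so the relationship is negative.
|r| = 0.19, which falls in the weak range.

weak negative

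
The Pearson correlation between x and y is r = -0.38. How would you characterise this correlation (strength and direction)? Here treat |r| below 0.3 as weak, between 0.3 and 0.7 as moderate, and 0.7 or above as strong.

r = -0.38 < 0 so the relationship is negative.
|r| = 0.38, which falls in the moderate range.

moderate negative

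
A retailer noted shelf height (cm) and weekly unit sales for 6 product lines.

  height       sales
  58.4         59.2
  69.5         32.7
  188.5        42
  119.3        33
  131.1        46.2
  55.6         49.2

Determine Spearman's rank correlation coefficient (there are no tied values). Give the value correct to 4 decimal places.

Rank height: 2, 3, 6, 4, 5, 1
Rank sales: 6, 1, 3, 2, 4, 5
d = rank(height) − rank(sales): -4, 2, 3, 2, 1, -4; Σd² = 50
ρ = 1 − 6Σd² / [n(n²−1)] = 1 − 6×50 / (6×35) = 1 − 300/210 ≈ -0.4286

-0.4286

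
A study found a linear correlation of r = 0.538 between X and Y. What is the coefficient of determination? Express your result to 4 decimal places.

0.2894

r² = (0.538)² = 0.2894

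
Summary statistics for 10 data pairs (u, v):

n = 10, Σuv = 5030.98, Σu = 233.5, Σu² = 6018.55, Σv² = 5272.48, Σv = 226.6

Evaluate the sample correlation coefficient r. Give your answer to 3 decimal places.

-0.931

r = (nΣuv − ΣuΣv) / √[(nΣu² − (Σu)²)(nΣv² − (Σv)²)]
Numerator: 10×5030.98 − 233.5×226.6 = -2601.3
Denominator: √[(60185.5 − 54522.25)(52724.8 − 51347.56)] = √[5663.25 × 1377.24] = 2792.7861
r = -2601.3 / 2792.7861 ≈ -0.931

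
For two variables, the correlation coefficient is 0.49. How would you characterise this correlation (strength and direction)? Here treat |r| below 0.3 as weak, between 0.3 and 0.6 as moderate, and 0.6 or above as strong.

r = 0.49 > 0 so the relationship is positive.
|r| = 0.49, which falls in the moderate range.

moderate positive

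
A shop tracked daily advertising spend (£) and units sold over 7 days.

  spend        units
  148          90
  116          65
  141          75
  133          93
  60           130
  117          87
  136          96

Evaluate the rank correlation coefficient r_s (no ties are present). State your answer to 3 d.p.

-0.143

Rank spend: 7, 2, 6, 4, 1, 3, 5
Rank units: 4, 1, 2, 5, 7, 3, 6
d = rank(spend) − rank(units): 3, 1, 4, -1, -6, 0, -1; Σd² = 64
ρ = 1 − 6Σd² / [n(n²−1)] = 1 − 6×64 / (7×48) = 1 − 384/336 ≈ -0.143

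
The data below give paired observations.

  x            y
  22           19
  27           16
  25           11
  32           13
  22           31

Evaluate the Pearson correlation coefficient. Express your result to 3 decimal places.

n = 5, Σx = 128, Σy = 90, Σx² = 3346, Σy² = 1868, Σxy = 2223
nΣxy − ΣxΣy = 11115 − 11520 = -405
nΣx² − (Σx)² = 16730 − 16384 = 346; nΣy² − (Σy)² = 9340 − 8100 = 1240
r = -405 / √(346 × 1240) = -405 / 655.0115 ≈ -0.618

-0.618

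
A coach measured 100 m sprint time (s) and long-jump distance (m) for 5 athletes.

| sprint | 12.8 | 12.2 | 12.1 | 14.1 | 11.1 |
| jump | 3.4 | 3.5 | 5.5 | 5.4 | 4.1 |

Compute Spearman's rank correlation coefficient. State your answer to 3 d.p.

Rank sprint: 4, 3, 2, 5, 1
Rank jump: 1, 2, 5, 4, 3
d = rank(sprint) − rank(jump): 3, 1, -3, 1, -2; Σd² = 24
ρ = 1 − 6Σd² / [n(n²−1)] = 1 − 6×24 / (5×24) = 1 − 144/120 ≈ -0.200

-0.200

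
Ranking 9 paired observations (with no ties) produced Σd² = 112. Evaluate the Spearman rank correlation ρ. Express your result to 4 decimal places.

ρ = 1 − 6Σd² / [n(n²−1)] = 1 − 6×112 / (9×80)
  = 1 − 672/720 = 1 − 0.93333 ≈ 0.0667

0.0667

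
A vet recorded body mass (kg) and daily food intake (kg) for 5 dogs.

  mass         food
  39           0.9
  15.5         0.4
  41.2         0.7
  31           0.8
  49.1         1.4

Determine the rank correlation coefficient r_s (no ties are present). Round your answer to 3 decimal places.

0.700

Rank mass: 3, 1, 4, 2, 5
Rank food: 4, 1, 2, 3, 5
d = rank(mass) − rank(food): -1, 0, 2, -1, 0; Σd² = 6
ρ = 1 − 6Σd² / [n(n²−1)] = 1 − 6×6 / (5×24) = 1 − 36/120 ≈ 0.700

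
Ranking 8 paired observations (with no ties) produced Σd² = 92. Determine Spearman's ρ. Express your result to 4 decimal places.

-0.0952

ρ = 1 − 6Σd² / [n(n²−1)] = 1 − 6×92 / (8×63)
  = 1 − 552/504 = 1 − 1.09524 ≈ -0.0952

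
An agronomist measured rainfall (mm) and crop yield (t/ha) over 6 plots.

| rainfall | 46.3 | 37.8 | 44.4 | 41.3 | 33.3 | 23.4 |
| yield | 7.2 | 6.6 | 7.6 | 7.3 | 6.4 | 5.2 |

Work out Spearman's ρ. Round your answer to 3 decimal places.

Rank rainfall: 6, 3, 5, 4, 2, 1
Rank yield: 4, 3, 6, 5, 2, 1
d = rank(rainfall) − rank(yield): 2, 0, -1, -1, 0, 0; Σd² = 6
ρ = 1 − 6Σd² / [n(n²−1)] = 1 − 6×6 / (6×35) = 1 − 36/210 ≈ 0.829

0.829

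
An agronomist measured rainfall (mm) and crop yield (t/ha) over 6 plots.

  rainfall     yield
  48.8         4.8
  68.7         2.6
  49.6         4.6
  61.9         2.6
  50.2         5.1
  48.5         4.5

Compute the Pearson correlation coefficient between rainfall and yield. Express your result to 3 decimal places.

-0.940

n = 6, Σx = 327.7, Σy = 24.2, Σx² = 18265.19, Σy² = 103.98, Σxy = 1276.23
nΣxy − ΣxΣy = 7657.38 − 7930.34 = -272.96
nΣx² − (Σx)² = 109591.14 − 107387.29 = 2203.85; nΣy² − (Σy)² = 623.88 − 585.64 = 38.24
r = -272.96 / √(2203.85 × 38.24) = -272.96 / 290.3020 ≈ -0.940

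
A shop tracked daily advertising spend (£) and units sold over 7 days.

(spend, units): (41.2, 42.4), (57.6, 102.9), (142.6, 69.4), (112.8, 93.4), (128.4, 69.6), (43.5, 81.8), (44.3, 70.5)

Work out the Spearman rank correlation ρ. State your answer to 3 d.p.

Rank spend: 1, 4, 7, 5, 6, 2, 3
Rank units: 1, 7, 2, 6, 3, 5, 4
d = rank(spend) − rank(units): 0, -3, 5, -1, 3, -3, -1; Σd² = 54
ρ = 1 − 6Σd² / [n(n²−1)] = 1 − 6×54 / (7×48) = 1 − 324/336 ≈ 0.036

0.036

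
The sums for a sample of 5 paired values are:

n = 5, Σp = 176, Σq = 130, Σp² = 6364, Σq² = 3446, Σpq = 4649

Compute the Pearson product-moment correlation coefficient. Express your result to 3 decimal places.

0.692

r = (nΣpq − ΣpΣq) / √[(nΣp² − (Σp)²)(nΣq² − (Σq)²)]
Numerator: 5×4649 − 176×130 = 365
Denominator: √[(31820 − 30976)(17230 − 16900)] = √[844 × 330] = 527.7499
r = 365 / 527.7499 ≈ 0.692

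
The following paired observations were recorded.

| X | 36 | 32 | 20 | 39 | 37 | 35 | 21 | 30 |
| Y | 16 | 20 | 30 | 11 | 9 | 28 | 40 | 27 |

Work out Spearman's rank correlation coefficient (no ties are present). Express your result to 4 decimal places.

Rank X: 6, 4, 1, 8, 7, 5, 2, 3
Rank Y: 3, 4, 7, 2, 1, 6, 8, 5
d = rank(X) − rank(Y): 3, 0, -6, 6, 6, -1, -6, -2; Σd² = 158
ρ = 1 − 6Σd² / [n(n²−1)] = 1 − 6×158 / (8×63) = 1 − 948/504 ≈ -0.8810

-0.8810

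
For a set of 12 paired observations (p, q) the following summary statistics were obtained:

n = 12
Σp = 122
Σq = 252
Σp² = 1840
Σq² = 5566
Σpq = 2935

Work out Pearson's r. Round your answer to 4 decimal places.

0.9202

r = (nΣpq − ΣpΣq) / √[(nΣp² − (Σp)²)(nΣq² − (Σq)²)]
Numerator: 12×2935 − 122×252 = 4476
Denominator: √[(22080 − 14884)(66792 − 63504)] = √[7196 × 3288] = 4864.2007
r = 4476 / 4864.2007 ≈ 0.9202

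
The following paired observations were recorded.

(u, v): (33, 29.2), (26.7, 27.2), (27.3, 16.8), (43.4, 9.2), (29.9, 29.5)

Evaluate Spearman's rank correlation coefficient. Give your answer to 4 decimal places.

Rank u: 4, 1, 2, 5, 3
Rank v: 4, 3, 2, 1, 5
d = rank(u) − rank(v): 0, -2, 0, 4, -2; Σd² = 24
ρ = 1 − 6Σd² / [n(n²−1)] = 1 − 6×24 / (5×24) = 1 − 144/120 ≈ -0.2000

-0.2000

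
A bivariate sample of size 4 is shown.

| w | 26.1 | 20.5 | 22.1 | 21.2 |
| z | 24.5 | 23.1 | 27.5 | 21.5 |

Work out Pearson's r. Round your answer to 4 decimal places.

n = 4, Σw = 89.9, Σz = 96.6, Σw² = 2039.31, Σz² = 2352.36, Σwz = 2176.55
nΣwz − ΣwΣz = 8706.2 − 8684.34 = 21.86
nΣw² − (Σw)² = 8157.24 − 8082.01 = 75.23; nΣz² − (Σz)² = 9409.44 − 9331.56 = 77.88
r = 21.86 / √(75.23 × 77.88) = 21.86 / 76.5435 ≈ 0.2856

0.2856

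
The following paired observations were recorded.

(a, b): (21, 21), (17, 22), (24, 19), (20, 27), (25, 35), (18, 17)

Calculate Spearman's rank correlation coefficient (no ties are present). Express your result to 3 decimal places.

Rank a: 4, 1, 5, 3, 6, 2
Rank b: 3, 4, 2, 5, 6, 1
d = rank(a) − rank(b): 1, -3, 3, -2, 0, 1; Σd² = 24
ρ = 1 − 6Σd² / [n(n²−1)] = 1 − 6×24 / (6×35) = 1 − 144/210 ≈ 0.314

0.314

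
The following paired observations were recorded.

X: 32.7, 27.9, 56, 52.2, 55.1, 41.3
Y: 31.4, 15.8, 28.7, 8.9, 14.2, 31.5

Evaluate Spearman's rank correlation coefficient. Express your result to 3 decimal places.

Rank X: 2, 1, 6, 4, 5, 3
Rank Y: 5, 3, 4, 1, 2, 6
d = rank(X) − rank(Y): -3, -2, 2, 3, 3, -3; Σd² = 44
ρ = 1 − 6Σd² / [n(n²−1)] = 1 − 6×44 / (6×35) = 1 − 264/210 ≈ -0.257

-0.257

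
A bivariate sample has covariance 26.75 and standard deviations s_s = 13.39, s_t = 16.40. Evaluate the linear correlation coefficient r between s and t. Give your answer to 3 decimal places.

0.122

r = Cov(s,t) / (s_s · s_t) = 26.75 / (13.39 × 16.40)
  = 26.75 / 219.5960 ≈ 0.122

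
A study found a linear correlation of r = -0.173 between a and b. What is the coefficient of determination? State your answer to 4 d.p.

r² = (-0.173)² = 0.0299

0.0299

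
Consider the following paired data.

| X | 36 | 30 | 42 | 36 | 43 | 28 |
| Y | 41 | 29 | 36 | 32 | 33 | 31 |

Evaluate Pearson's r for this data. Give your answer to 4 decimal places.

0.4515

n = 6, ΣX = 215, ΣY = 202, ΣX² = 7889, ΣY² = 6892, ΣXY = 7297
nΣXY − ΣXΣY = 43782 − 43430 = 352
nΣX² − (ΣX)² = 47334 − 46225 = 1109; nΣY² − (ΣY)² = 41352 − 40804 = 548
r = 352 / √(1109 × 548) = 352 / 779.5717 ≈ 0.4515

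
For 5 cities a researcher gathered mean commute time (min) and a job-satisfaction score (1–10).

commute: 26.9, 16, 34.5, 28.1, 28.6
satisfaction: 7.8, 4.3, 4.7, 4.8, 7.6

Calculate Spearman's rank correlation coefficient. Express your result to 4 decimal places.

0.1000

Rank commute: 2, 1, 5, 3, 4
Rank satisfaction: 5, 1, 2, 3, 4
d = rank(commute) − rank(satisfaction): -3, 0, 3, 0, 0; Σd² = 18
ρ = 1 − 6Σd² / [n(n²−1)] = 1 − 6×18 / (5×24) = 1 − 108/120 ≈ 0.1000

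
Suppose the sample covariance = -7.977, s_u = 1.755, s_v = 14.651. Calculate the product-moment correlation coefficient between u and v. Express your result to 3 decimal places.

r = Cov(u,v) / (s_u · s_v) = -7.977 / (1.755 × 14.651)
  = -7.977 / 25.7125 ≈ -0.310

-0.310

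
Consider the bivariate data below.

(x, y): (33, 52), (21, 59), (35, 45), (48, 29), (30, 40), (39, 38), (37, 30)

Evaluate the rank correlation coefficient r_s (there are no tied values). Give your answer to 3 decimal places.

Rank x: 3, 1, 4, 7, 2, 6, 5
Rank y: 6, 7, 5, 1, 4, 3, 2
d = rank(x) − rank(y): -3, -6, -1, 6, -2, 3, 3; Σd² = 104
ρ = 1 − 6Σd² / [n(n²−1)] = 1 − 6×104 / (7×48) = 1 − 624/336 ≈ -0.857

-0.857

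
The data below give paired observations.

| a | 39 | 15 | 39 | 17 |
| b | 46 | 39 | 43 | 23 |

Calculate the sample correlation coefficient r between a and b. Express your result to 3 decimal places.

0.720

n = 4, Σa = 110, Σb = 151, Σa² = 3556, Σb² = 6015, Σab = 4447
nΣab − ΣaΣb = 17788 − 16610 = 1178
nΣa² − (Σa)² = 14224 − 12100 = 2124; nΣb² − (Σb)² = 24060 − 22801 = 1259
r = 1178 / √(2124 × 1259) = 1178 / 1635.2725 ≈ 0.720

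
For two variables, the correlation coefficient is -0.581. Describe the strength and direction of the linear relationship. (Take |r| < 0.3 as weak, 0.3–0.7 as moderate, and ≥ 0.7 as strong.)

moderate negative

r = -0.581 < 0 so the relationship is negative.
|r| = 0.581, which falls in the moderate range.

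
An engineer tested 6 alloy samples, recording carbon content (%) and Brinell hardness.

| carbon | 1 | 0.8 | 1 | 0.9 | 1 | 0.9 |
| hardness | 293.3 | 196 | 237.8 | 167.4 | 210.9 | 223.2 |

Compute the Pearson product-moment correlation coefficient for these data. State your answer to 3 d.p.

n = 6, Σx = 5.6, Σy = 1328.6, Σx² = 5.26, Σy² = 303309.54, Σxy = 1250.34
nΣxy − ΣxΣy = 7502.04 − 7440.16 = 61.88
nΣx² − (Σx)² = 31.56 − 31.36 = 0.2; nΣy² − (Σy)² = 1819857.24 − 1765177.96 = 54679.28
r = 61.88 / √(0.2 × 54679.28) = 61.88 / 104.5746 ≈ 0.592

0.592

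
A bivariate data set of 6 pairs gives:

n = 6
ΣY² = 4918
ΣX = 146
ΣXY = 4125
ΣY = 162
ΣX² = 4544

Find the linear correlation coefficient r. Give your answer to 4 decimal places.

r = (nΣXY − ΣXΣY) / √[(nΣX² − (ΣX)²)(nΣY² − (ΣY)²)]
Numerator: 6×4125 − 146×162 = 1098
Denominator: √[(27264 − 21316)(29508 − 26244)] = √[5948 × 3264] = 4406.1630
r = 1098 / 4406.1630 ≈ 0.2492

0.2492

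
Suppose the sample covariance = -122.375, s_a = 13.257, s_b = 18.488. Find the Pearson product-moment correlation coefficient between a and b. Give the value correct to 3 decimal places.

r = Cov(a,b) / (s_a · s_b) = -122.375 / (13.257 × 18.488)
  = -122.375 / 245.0954 ≈ -0.499

-0.499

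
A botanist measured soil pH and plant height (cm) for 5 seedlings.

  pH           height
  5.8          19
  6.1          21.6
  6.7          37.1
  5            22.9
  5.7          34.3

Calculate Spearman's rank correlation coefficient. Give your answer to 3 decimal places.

0.200

Rank pH: 3, 4, 5, 1, 2
Rank height: 1, 2, 5, 3, 4
d = rank(pH) − rank(height): 2, 2, 0, -2, -2; Σd² = 16
ρ = 1 − 6Σd² / [n(n²−1)] = 1 − 6×16 / (5×24) = 1 − 96/120 ≈ 0.200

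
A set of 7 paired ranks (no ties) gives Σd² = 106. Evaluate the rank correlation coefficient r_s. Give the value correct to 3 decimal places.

-0.893

ρ = 1 − 6Σd² / [n(n²−1)] = 1 − 6×106 / (7×48)
  = 1 − 636/336 = 1 − 1.8929 ≈ -0.893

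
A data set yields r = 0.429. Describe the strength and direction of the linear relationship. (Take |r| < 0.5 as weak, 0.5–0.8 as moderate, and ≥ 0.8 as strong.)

weak positive

r = 0.429 > 0 so the relationship is positive.
|r| = 0.429, which falls in the weak range.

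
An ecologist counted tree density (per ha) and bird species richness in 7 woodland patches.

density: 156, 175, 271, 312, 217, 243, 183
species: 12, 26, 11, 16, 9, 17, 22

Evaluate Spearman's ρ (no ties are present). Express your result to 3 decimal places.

-0.286

Rank density: 1, 2, 6, 7, 4, 5, 3
Rank species: 3, 7, 2, 4, 1, 5, 6
d = rank(density) − rank(species): -2, -5, 4, 3, 3, 0, -3; Σd² = 72
ρ = 1 − 6Σd² / [n(n²−1)] = 1 − 6×72 / (7×48) = 1 − 432/336 ≈ -0.286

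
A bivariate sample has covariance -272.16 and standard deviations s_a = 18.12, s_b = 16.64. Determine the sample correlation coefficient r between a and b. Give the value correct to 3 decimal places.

-0.903

r = Cov(a,b) / (s_a · s_b) = -272.16 / (18.12 × 16.64)
  = -272.16 / 301.5168 ≈ -0.903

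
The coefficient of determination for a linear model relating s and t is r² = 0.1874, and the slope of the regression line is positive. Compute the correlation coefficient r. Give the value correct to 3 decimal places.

0.433

|r| = √0.1874 = 0.433
The association is positive, so r = 0.433.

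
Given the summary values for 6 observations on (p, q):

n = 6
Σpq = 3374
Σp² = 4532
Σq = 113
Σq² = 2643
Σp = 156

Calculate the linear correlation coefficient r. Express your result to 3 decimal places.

0.881

r = (nΣpq − ΣpΣq) / √[(nΣp² − (Σp)²)(nΣq² − (Σq)²)]
Numerator: 6×3374 − 156×113 = 2616
Denominator: √[(27192 − 24336)(15858 − 12769)] = √[2856 × 3089] = 2970.2162
r = 2616 / 2970.2162 ≈ 0.881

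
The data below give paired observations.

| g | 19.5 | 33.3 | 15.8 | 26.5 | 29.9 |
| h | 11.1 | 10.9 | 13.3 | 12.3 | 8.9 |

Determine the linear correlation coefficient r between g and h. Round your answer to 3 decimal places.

-0.644

n = 5, Σg = 125, Σh = 56.5, Σg² = 3335.04, Σh² = 649.41, Σgh = 1381.62
nΣgh − ΣgΣh = 6908.1 − 7062.5 = -154.4
nΣg² − (Σg)² = 16675.2 − 15625 = 1050.2; nΣh² − (Σh)² = 3247.05 − 3192.25 = 54.8
r = -154.4 / √(1050.2 × 54.8) = -154.4 / 239.8978 ≈ -0.644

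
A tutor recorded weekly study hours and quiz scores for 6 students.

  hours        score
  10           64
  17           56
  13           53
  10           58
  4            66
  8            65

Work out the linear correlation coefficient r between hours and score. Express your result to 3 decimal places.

n = 6, Σx = 62, Σy = 362, Σx² = 738, Σy² = 21986, Σxy = 3645
nΣxy − ΣxΣy = 21870 − 22444 = -574
nΣx² − (Σx)² = 4428 − 3844 = 584; nΣy² − (Σy)² = 131916 − 131044 = 872
r = -574 / √(584 × 872) = -574 / 713.6161 ≈ -0.804

-0.804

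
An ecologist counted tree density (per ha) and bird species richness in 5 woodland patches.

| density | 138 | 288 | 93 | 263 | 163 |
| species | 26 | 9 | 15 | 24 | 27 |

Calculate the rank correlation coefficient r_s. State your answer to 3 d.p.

Rank density: 2, 5, 1, 4, 3
Rank species: 4, 1, 2, 3, 5
d = rank(density) − rank(species): -2, 4, -1, 1, -2; Σd² = 26
ρ = 1 − 6Σd² / [n(n²−1)] = 1 − 6×26 / (5×24) = 1 − 156/120 ≈ -0.300

-0.300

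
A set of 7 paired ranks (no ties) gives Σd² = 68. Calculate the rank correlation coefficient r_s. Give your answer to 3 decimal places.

-0.214

ρ = 1 − 6Σd² / [n(n²−1)] = 1 − 6×68 / (7×48)
  = 1 − 408/336 = 1 − 1.2143 ≈ -0.214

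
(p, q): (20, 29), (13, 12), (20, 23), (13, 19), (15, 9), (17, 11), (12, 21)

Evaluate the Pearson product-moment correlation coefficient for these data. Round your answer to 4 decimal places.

n = 7, Σp = 110, Σq = 124, Σp² = 1796, Σq² = 2518, Σpq = 2017
nΣpq − ΣpΣq = 14119 − 13640 = 479
nΣp² − (Σp)² = 12572 − 12100 = 472; nΣq² − (Σq)² = 17626 − 15376 = 2250
r = 479 / √(472 × 2250) = 479 / 1030.5338 ≈ 0.4648

0.4648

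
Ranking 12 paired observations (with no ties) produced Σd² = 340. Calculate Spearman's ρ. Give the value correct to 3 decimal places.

-0.189

ρ = 1 − 6Σd² / [n(n²−1)] = 1 − 6×340 / (12×143)
  = 1 − 2040/1716 = 1 − 1.1888 ≈ -0.189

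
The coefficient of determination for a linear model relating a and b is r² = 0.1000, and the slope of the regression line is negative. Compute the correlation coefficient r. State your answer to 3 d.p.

|r| = √0.1000 = 0.316
The association is negative, so r = −0.316.

-0.316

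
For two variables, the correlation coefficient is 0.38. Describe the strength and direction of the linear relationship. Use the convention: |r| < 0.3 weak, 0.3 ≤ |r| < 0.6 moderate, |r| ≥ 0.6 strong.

r = 0.38 > 0 so the relationship is positive.
|r| = 0.38, which falls in the moderate range.

moderate positive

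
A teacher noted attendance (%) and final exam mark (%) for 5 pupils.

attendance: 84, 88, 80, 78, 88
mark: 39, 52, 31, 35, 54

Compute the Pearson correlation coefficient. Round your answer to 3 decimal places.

n = 5, Σx = 418, Σy = 211, Σx² = 35028, Σy² = 9327, Σxy = 17814
nΣxy − ΣxΣy = 89070 − 88198 = 872
nΣx² − (Σx)² = 175140 − 174724 = 416; nΣy² − (Σy)² = 46635 − 44521 = 2114
r = 872 / √(416 × 2114) = 872 / 937.7761 ≈ 0.930

0.930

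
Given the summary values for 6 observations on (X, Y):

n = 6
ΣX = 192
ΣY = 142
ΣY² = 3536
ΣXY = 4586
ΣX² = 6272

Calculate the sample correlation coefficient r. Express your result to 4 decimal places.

r = (nΣXY − ΣXΣY) / √[(nΣX² − (ΣX)²)(nΣY² − (ΣY)²)]
Numerator: 6×4586 − 192×142 = 252
Denominator: √[(37632 − 36864)(21216 − 20164)] = √[768 × 1052] = 898.8526
r = 252 / 898.8526 ≈ 0.2804

0.2804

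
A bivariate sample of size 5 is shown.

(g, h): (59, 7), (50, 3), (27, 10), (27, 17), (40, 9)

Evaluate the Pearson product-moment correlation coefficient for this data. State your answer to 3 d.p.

n = 5, Σg = 203, Σh = 46, Σg² = 9039, Σh² = 528, Σgh = 1652
nΣgh − ΣgΣh = 8260 − 9338 = -1078
nΣg² − (Σg)² = 45195 − 41209 = 3986; nΣh² − (Σh)² = 2640 − 2116 = 524
r = -1078 / √(3986 × 524) = -1078 / 1445.2211 ≈ -0.746

-0.746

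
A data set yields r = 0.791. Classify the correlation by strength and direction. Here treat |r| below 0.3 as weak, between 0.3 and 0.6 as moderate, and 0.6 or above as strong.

strong positive

r = 0.791 > 0 so the relationship is positive.
|r| = 0.791, which falls in the strong range.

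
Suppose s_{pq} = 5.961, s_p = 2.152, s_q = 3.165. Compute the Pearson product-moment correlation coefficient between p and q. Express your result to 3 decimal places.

0.875

r = Cov(p,q) / (s_p · s_q) = 5.961 / (2.152 × 3.165)
  = 5.961 / 6.8111 ≈ 0.875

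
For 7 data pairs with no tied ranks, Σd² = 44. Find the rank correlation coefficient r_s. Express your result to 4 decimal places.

ρ = 1 − 6Σd² / [n(n²−1)] = 1 − 6×44 / (7×48)
  = 1 − 264/336 = 1 − 0.78571 ≈ 0.2143

0.2143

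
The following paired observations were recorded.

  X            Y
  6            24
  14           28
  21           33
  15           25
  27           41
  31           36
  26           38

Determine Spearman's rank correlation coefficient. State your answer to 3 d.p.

Rank X: 1, 2, 4, 3, 6, 7, 5
Rank Y: 1, 3, 4, 2, 7, 5, 6
d = rank(X) − rank(Y): 0, -1, 0, 1, -1, 2, -1; Σd² = 8
ρ = 1 − 6Σd² / [n(n²−1)] = 1 − 6×8 / (7×48) = 1 − 48/336 ≈ 0.857

0.857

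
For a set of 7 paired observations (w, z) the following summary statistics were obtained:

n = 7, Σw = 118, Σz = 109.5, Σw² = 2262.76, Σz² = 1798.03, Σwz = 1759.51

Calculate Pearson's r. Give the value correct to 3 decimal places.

-0.566

r = (nΣwz − ΣwΣz) / √[(nΣw² − (Σw)²)(nΣz² − (Σz)²)]
Numerator: 7×1759.51 − 118×109.5 = -604.43
Denominator: √[(15839.32 − 13924)(12586.21 − 11990.25)] = √[1915.32 × 595.96] = 1068.3886
r = -604.43 / 1068.3886 ≈ -0.566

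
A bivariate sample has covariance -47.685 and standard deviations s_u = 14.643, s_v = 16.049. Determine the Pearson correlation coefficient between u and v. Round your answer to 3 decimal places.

r = Cov(u,v) / (s_u · s_v) = -47.685 / (14.643 × 16.049)
  = -47.685 / 235.0055 ≈ -0.203

-0.203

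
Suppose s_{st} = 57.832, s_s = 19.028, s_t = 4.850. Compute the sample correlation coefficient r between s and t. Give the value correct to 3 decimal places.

0.627

r = Cov(s,t) / (s_s · s_t) = 57.832 / (19.028 × 4.850)
  = 57.832 / 92.2858 ≈ 0.627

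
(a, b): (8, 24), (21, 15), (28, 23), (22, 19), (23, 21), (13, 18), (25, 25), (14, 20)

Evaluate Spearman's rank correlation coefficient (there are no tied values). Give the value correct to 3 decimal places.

0.333

Rank a: 1, 4, 8, 5, 6, 2, 7, 3
Rank b: 7, 1, 6, 3, 5, 2, 8, 4
d = rank(a) − rank(b): -6, 3, 2, 2, 1, 0, -1, -1; Σd² = 56
ρ = 1 − 6Σd² / [n(n²−1)] = 1 − 6×56 / (8×63) = 1 − 336/504 ≈ 0.333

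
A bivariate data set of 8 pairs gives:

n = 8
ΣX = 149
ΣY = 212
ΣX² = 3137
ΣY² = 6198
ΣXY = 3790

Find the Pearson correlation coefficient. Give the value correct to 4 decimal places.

r = (nΣXY − ΣXΣY) / √[(nΣX² − (ΣX)²)(nΣY² − (ΣY)²)]
Numerator: 8×3790 − 149×212 = -1268
Denominator: √[(25096 − 22201)(49584 − 44944)] = √[2895 × 4640] = 3665.0784
r = -1268 / 3665.0784 ≈ -0.3460

-0.3460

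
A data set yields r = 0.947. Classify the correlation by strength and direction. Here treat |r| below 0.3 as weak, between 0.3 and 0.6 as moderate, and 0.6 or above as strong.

strong positive

r = 0.947 > 0 so the relationship is positive.
|r| = 0.947, which falls in the strong range.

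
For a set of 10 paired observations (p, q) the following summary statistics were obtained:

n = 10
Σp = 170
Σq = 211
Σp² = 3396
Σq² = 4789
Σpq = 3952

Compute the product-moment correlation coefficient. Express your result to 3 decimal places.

r = (nΣpq − ΣpΣq) / √[(nΣp² − (Σp)²)(nΣq² − (Σq)²)]
Numerator: 10×3952 − 170×211 = 3650
Denominator: √[(33960 − 28900)(47890 − 44521)] = √[5060 × 3369] = 4128.8182
r = 3650 / 4128.8182 ≈ 0.884

0.884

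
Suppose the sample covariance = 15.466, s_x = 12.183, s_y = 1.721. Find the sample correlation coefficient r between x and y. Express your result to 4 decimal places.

0.7376

r = Cov(x,y) / (s_x · s_y) = 15.466 / (12.183 × 1.721)
  = 15.466 / 20.9669 ≈ 0.7376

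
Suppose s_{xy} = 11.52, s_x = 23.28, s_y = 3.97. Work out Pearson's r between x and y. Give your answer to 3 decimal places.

r = Cov(x,y) / (s_x · s_y) = 11.52 / (23.28 × 3.97)
  = 11.52 / 92.4216 ≈ 0.125

0.125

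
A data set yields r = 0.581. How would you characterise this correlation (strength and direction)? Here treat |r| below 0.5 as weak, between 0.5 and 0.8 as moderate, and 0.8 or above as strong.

moderate positive

r = 0.581 > 0 so the relationship is positive.
|r| = 0.581, which falls in the moderate range.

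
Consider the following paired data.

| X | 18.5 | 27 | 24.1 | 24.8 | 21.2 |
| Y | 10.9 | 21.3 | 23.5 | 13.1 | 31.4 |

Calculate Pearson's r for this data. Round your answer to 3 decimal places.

0.155

n = 5, ΣX = 115.6, ΣY = 100.2, ΣX² = 2716.54, ΣY² = 2282.32, ΣXY = 2333.66
nΣXY − ΣXΣY = 11668.3 − 11583.12 = 85.18
nΣX² − (ΣX)² = 13582.7 − 13363.36 = 219.34; nΣY² − (ΣY)² = 11411.6 − 10040.04 = 1371.56
r = 85.18 / √(219.34 × 1371.56) = 85.18 / 548.4870 ≈ 0.155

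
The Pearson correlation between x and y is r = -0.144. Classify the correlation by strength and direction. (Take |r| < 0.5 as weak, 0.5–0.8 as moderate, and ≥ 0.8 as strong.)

weak negative

r = -0.144 < 0 so the relationship is negative.
|r| = 0.144, which falls in the weak range.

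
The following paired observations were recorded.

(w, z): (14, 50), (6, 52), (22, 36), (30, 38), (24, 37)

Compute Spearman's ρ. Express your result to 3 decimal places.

Rank w: 2, 1, 3, 5, 4
Rank z: 4, 5, 1, 3, 2
d = rank(w) − rank(z): -2, -4, 2, 2, 2; Σd² = 32
ρ = 1 − 6Σd² / [n(n²−1)] = 1 − 6×32 / (5×24) = 1 − 192/120 ≈ -0.600

-0.600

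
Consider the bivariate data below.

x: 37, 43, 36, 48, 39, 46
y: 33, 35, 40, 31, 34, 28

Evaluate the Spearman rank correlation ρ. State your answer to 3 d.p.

Rank x: 2, 4, 1, 6, 3, 5
Rank y: 3, 5, 6, 2, 4, 1
d = rank(x) − rank(y): -1, -1, -5, 4, -1, 4; Σd² = 60
ρ = 1 − 6Σd² / [n(n²−1)] = 1 − 6×60 / (6×35) = 1 − 360/210 ≈ -0.714

-0.714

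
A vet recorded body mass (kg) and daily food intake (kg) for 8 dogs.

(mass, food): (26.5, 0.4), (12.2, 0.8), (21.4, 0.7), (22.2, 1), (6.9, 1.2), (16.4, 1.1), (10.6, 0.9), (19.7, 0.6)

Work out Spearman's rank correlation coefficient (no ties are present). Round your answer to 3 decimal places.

-0.619

Rank mass: 8, 3, 6, 7, 1, 4, 2, 5
Rank food: 1, 4, 3, 6, 8, 7, 5, 2
d = rank(mass) − rank(food): 7, -1, 3, 1, -7, -3, -3, 3; Σd² = 136
ρ = 1 − 6Σd² / [n(n²−1)] = 1 − 6×136 / (8×63) = 1 − 816/504 ≈ -0.619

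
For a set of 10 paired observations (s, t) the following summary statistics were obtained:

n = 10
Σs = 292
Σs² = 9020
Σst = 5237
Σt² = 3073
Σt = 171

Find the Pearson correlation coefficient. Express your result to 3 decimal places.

r = (nΣst − ΣsΣt) / √[(nΣs² − (Σs)²)(nΣt² − (Σt)²)]
Numerator: 10×5237 − 292×171 = 2438
Denominator: √[(90200 − 85264)(30730 − 29241)] = √[4936 × 1489] = 2711.0338
r = 2438 / 2711.0338 ≈ 0.899

0.899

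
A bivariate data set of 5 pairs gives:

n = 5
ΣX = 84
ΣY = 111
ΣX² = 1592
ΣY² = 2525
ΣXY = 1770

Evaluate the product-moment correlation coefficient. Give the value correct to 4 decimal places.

r = (nΣXY − ΣXΣY) / √[(nΣX² − (ΣX)²)(nΣY² − (ΣY)²)]
Numerator: 5×1770 − 84×111 = -474
Denominator: √[(7960 − 7056)(12625 − 12321)] = √[904 × 304] = 524.2290
r = -474 / 524.2290 ≈ -0.9042

-0.9042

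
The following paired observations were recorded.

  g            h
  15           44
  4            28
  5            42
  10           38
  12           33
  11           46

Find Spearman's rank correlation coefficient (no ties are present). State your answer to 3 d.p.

Rank g: 6, 1, 2, 3, 5, 4
Rank h: 5, 1, 4, 3, 2, 6
d = rank(g) − rank(h): 1, 0, -2, 0, 3, -2; Σd² = 18
ρ = 1 − 6Σd² / [n(n²−1)] = 1 − 6×18 / (6×35) = 1 − 108/210 ≈ 0.486

0.486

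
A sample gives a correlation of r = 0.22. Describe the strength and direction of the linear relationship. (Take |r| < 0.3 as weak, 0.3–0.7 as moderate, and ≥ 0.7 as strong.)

weak positive

r = 0.22 > 0 so the relationship is positive.
|r| = 0.22, which falls in the weak range.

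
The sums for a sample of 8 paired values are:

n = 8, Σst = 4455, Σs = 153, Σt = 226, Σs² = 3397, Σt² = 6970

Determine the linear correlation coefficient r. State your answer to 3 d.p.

0.253

r = (nΣst − ΣsΣt) / √[(nΣs² − (Σs)²)(nΣt² − (Σt)²)]
Numerator: 8×4455 − 153×226 = 1062
Denominator: √[(27176 − 23409)(55760 − 51076)] = √[3767 × 4684] = 4200.5509
r = 1062 / 4200.5509 ≈ 0.253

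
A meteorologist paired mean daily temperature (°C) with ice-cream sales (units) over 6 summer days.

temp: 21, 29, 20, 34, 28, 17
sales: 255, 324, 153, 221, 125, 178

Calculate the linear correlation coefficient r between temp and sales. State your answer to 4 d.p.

0.2786

n = 6, Σx = 149, Σy = 1256, Σx² = 3911, Σy² = 289560, Σxy = 31851
nΣxy − ΣxΣy = 191106 − 187144 = 3962
nΣx² − (Σx)² = 23466 − 22201 = 1265; nΣy² − (Σy)² = 1737360 − 1577536 = 159824
r = 3962 / √(1265 × 159824) = 3962 / 14218.9085 ≈ 0.2786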